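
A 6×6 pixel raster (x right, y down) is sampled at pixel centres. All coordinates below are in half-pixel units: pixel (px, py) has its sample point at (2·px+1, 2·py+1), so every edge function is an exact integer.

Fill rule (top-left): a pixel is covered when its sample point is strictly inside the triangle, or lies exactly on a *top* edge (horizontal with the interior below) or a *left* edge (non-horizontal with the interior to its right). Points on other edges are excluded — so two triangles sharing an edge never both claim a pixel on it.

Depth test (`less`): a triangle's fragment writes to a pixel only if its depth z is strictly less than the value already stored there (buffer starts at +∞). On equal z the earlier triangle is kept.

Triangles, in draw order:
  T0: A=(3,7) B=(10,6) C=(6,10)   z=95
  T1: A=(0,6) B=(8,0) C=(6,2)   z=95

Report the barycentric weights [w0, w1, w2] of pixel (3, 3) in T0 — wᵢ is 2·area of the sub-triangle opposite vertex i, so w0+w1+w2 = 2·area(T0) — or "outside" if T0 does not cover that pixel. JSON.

T0:
  2·area = 24
  edge (3, 7)→(10, 6): d=(7,-1) top-left  bias=+0
  edge (10, 6)→(6, 10): d=(-4,4) right/bottom  bias=-1
  edge (6, 10)→(3, 7): d=(-3,-3) top-left  bias=+0
    (0,2)@(1, 5): e=[-16,40,0] → .  [on edge]
    (5,2)@(11, 5): e=[-6,0,30] → .  [on edge]
    (1,3)@(3, 7): e=[0,24,0] → X  [on edge]
    (2,3)@(5, 7): e=[2,16,6] → X
    (3,3)@(7, 7): e=[4,8,12] → X
    (4,3)@(9, 7): e=[6,0,18] → .  [on edge]
    (1,4)@(3, 9): e=[14,16,-6] → .
    (2,4)@(5, 9): e=[16,8,0] → X  [on edge]
    (3,4)@(7, 9): e=[18,0,6] → .  [on edge]
    (2,5)@(5, 11): e=[30,0,-6] → .  [on edge]
    (3,5)@(7, 11): e=[32,-8,0] → .  [on edge]
  covered (4 px):
    . . . . . .
    . . . . . .
    . . . . . .
    . X X X . .
    . . X . . .
    . . . . . .
T1:
  2·area = 4
  edge (0, 6)→(8, 0): d=(8,-6) top-left  bias=+0
  edge (8, 0)→(6, 2): d=(-2,2) right/bottom  bias=-1
  edge (6, 2)→(0, 6): d=(-6,4) right/bottom  bias=-1
    (3,0)@(7, 1): e=[2,0,2] → .  [on edge]
    (2,1)@(5, 3): e=[6,0,-2] → .  [on edge]
    (1,2)@(3, 5): e=[10,0,-6] → .  [on edge]
    (0,3)@(1, 7): e=[14,0,-10] → .  [on edge]
  covered (0 px):
    . . . . . .
    . . . . . .
    . . . . . .
    . . . . . .
    . . . . . .
    . . . . . .

Result: [8,12,4]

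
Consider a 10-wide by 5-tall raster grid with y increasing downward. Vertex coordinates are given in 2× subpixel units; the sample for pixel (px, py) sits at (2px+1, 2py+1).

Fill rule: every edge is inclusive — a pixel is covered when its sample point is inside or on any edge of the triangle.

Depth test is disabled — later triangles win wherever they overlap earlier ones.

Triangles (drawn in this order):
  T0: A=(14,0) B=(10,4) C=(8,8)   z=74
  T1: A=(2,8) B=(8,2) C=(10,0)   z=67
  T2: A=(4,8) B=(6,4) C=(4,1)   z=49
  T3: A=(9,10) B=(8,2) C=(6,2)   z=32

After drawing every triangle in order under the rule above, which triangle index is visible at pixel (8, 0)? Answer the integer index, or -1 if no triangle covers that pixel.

T0:
  2·area = 8  (B↔C swapped to make it positive)
  edge (14, 0)→(8, 8): d=(-6,8) inclusive
  edge (8, 8)→(10, 4): d=(2,-4) inclusive
  edge (10, 4)→(14, 0): d=(4,-4) inclusive
    (6,0)@(13, 1): e=[2,6,0] → #  [on edge]
    (7,0)@(15, 1): e=[-14,14,8] → ·
    (5,1)@(11, 3): e=[6,2,0] → #  [on edge]
    (6,1)@(13, 3): e=[-10,10,8] → ·
    (4,2)@(9, 5): e=[10,-2,0] → ·  [on edge]
    (5,2)@(11, 5): e=[-6,6,8] → ·
    (3,3)@(7, 7): e=[14,-6,0] → ·  [on edge]
    (2,4)@(5, 9): e=[18,-10,0] → ·  [on edge]
  covered (2 px):
    · · · · · · # · · ·
    · · · · · # · · · ·
    · · · · · · · · · ·
    · · · · · · · · · ·
    · · · · · · · · · ·
T1:
  degenerate (2·area = 0) — covers nothing
T2:
  2·area = 14  (B↔C swapped to make it positive)
  edge (4, 8)→(4, 1): d=(0,-7) inclusive
  edge (4, 1)→(6, 4): d=(2,3) inclusive
  edge (6, 4)→(4, 8): d=(-2,4) inclusive
    (2,1)@(5, 3): e=[7,1,6] → #
    (3,1)@(7, 3): e=[21,-5,-2] → ·
    (2,2)@(5, 5): e=[7,5,2] → #
    (3,2)@(7, 5): e=[21,-1,-6] → ·
    (2,3)@(5, 7): e=[7,9,-2] → ·
  covered (2 px):
    · · · · · · · · · ·
    · · # · · · · · · ·
    · · # · · · · · · ·
    · · · · · · · · · ·
    · · · · · · · · · ·
T3:
  2·area = 16  (B↔C swapped to make it positive)
  edge (9, 10)→(6, 2): d=(-3,-8) inclusive
  edge (6, 2)→(8, 2): d=(2,0) inclusive
  edge (8, 2)→(9, 10): d=(1,8) inclusive
    (3,1)@(7, 3): e=[5,2,9] → #
    (4,1)@(9, 3): e=[21,2,-7] → ·
    (3,2)@(7, 5): e=[-1,6,11] → ·
  covered (1 px):
    · · · · · · · · · ·
    · · · # · · · · · ·
    · · · · · · · · · ·
    · · · · · · · · · ·
    · · · · · · · · · ·

Z-buffer (winner per pixel, '.' = empty):
  . . . . . . 0 . . .
  . . 2 3 . 0 . . . .
  . . 2 . . . . . . .
  . . . . . . . . . .
  . . . . . . . . . .

Answer: -1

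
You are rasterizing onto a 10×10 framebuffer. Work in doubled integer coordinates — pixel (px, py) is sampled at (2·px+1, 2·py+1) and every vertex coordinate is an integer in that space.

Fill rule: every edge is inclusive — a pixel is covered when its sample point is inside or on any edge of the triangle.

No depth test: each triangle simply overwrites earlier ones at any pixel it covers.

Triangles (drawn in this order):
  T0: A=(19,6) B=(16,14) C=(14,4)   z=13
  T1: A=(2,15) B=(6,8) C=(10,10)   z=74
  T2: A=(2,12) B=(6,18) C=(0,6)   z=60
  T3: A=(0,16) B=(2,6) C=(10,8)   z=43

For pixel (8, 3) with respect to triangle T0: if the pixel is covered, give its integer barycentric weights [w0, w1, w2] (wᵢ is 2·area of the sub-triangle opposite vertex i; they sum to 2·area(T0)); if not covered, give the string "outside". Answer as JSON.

T0:
  2·area = 46
  edge (19, 6)→(16, 14): d=(-3,8) inclusive
  edge (16, 14)→(14, 4): d=(-2,-10) inclusive
  edge (14, 4)→(19, 6): d=(5,2) inclusive
    (7,2)@(15, 5): e=[35,8,3] → █
    (8,2)@(17, 5): e=[19,28,-1] → ·
    (7,3)@(15, 7): e=[29,4,13] → █
    (8,3)@(17, 7): e=[13,24,9] → █
    (9,3)@(19, 7): e=[-3,44,5] → ·
    (7,4)@(15, 9): e=[23,0,23] → █  [on edge]
    (9,4)@(19, 9): e=[-9,40,15] → ·
    (7,5)@(15, 11): e=[17,-4,33] → ·
    (8,5)@(17, 11): e=[1,16,29] → █
    (9,5)@(19, 11): e=[-15,36,25] → ·
    (8,6)@(17, 13): e=[-5,12,39] → ·
    (8,9)@(17, 19): e=[-23,0,69] → ·  [on edge]
  covered (6 px):
    · · · · · · · · · ·
    · · · · · · · · · ·
    · · · · · · · █ · ·
    · · · · · · · █ █ ·
    · · · · · · · █ █ ·
    · · · · · · · · █ ·
    · · · · · · · · · ·
    · · · · · · · · · ·
    · · · · · · · · · ·
    · · · · · · · · · ·
T1:
  2·area = 36
  edge (2, 15)→(6, 8): d=(4,-7) inclusive
  edge (6, 8)→(10, 10): d=(4,2) inclusive
  edge (10, 10)→(2, 15): d=(-8,5) inclusive
    (3,4)@(7, 9): e=[11,2,23] → █
    (4,4)@(9, 9): e=[25,-2,13] → ·
    (2,5)@(5, 11): e=[5,14,17] → █
    (4,5)@(9, 11): e=[33,6,-3] → ·
    (2,6)@(5, 13): e=[13,22,1] → █
    (3,6)@(7, 13): e=[27,18,-9] → ·
    (2,7)@(5, 15): e=[21,30,-15] → ·
  covered (4 px):
    · · · · · · · · · ·
    · · · · · · · · · ·
    · · · · · · · · · ·
    · · · · · · · · · ·
    · · · █ · · · · · ·
    · · █ █ · · · · · ·
    · · █ · · · · · · ·
    · · · · · · · · · ·
    · · · · · · · · · ·
    · · · · · · · · · ·
T2:
  2·area = 12  (B↔C swapped to make it positive)
  edge (2, 12)→(0, 6): d=(-2,-6) inclusive
  edge (0, 6)→(6, 18): d=(6,12) inclusive
  edge (6, 18)→(2, 12): d=(-4,-6) inclusive
    (0,4)@(1, 9): e=[0,6,6] → █  [on edge]
    (1,4)@(3, 9): e=[12,-18,18] → ·
    (0,5)@(1, 11): e=[-4,18,-2] → ·
    (1,6)@(3, 13): e=[4,6,2] → █
    (2,6)@(5, 13): e=[16,-18,14] → ·
    (1,7)@(3, 15): e=[0,18,-6] → ·  [on edge]
  covered (2 px):
    · · · · · · · · · ·
    · · · · · · · · · ·
    · · · · · · · · · ·
    · · · · · · · · · ·
    █ · · · · · · · · ·
    · · · · · · · · · ·
    · █ · · · · · · · ·
    · · · · · · · · · ·
    · · · · · · · · · ·
    · · · · · · · · · ·
T3:
  2·area = 84
  edge (0, 16)→(2, 6): d=(2,-10) inclusive
  edge (2, 6)→(10, 8): d=(8,2) inclusive
  edge (10, 8)→(0, 16): d=(-10,8) inclusive
    (1,0)@(3, 1): e=[0,-42,126] → ·  [on edge]
    (1,3)@(3, 7): e=[12,6,66] → █
    (2,3)@(5, 7): e=[32,2,50] → █
    (3,3)@(7, 7): e=[52,-2,34] → ·
    (1,4)@(3, 9): e=[16,22,46] → █
    (3,4)@(7, 9): e=[56,14,14] → █
    (4,4)@(9, 9): e=[76,10,-2] → ·
    (0,5)@(1, 11): e=[0,42,42] → █  [on edge]
    (3,5)@(7, 11): e=[60,30,-6] → ·
    (0,6)@(1, 13): e=[4,58,22] → █
    (2,6)@(5, 13): e=[44,50,-10] → ·
    (0,7)@(1, 15): e=[8,74,2] → █
  covered (11 px):
    · · · · · · · · · ·
    · · · · · · · · · ·
    · · · · · · · · · ·
    · █ █ · · · · · · ·
    · █ █ █ · · · · · ·
    █ █ █ · · · · · · ·
    █ █ · · · · · · · ·
    █ · · · · · · · · ·
    · · · · · · · · · ·
    · · · · · · · · · ·

Answer: [24,9,13]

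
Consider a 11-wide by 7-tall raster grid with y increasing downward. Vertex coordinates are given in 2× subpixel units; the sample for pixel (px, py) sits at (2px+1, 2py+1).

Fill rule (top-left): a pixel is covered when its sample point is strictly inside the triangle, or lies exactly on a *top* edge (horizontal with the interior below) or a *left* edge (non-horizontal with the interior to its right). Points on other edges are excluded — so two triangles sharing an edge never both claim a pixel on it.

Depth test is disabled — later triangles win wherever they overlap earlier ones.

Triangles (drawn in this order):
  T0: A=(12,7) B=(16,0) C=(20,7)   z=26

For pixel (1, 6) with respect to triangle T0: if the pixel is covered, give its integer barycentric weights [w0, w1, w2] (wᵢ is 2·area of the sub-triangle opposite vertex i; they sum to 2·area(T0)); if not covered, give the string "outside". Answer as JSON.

T0:
  2·area = 56
  edge (12, 7)→(16, 0): d=(4,-7) top-left  bias=+0
  edge (16, 0)→(20, 7): d=(4,7) right/bottom  bias=-1
  edge (20, 7)→(12, 7): d=(-8,0) right/bottom  bias=-1
    (7,1)@(15, 3): e=[5,19,32] → #
    (8,1)@(17, 3): e=[19,5,32] → #
    (9,1)@(19, 3): e=[33,-9,32] → ·
    (7,2)@(15, 5): e=[13,27,16] → #
    (9,2)@(19, 5): e=[41,-1,16] → ·
    (0,3)@(1, 7): e=[-77,133,0] → ·  [on edge]
    (1,3)@(3, 7): e=[-63,119,0] → ·  [on edge]
    (2,3)@(5, 7): e=[-49,105,0] → ·  [on edge]
    (3,3)@(7, 7): e=[-35,91,0] → ·  [on edge]
    (4,3)@(9, 7): e=[-21,77,0] → ·  [on edge]
    (5,3)@(11, 7): e=[-7,63,0] → ·  [on edge]
    (6,3)@(13, 7): e=[7,49,0] → ·  [on edge]
    (7,3)@(15, 7): e=[21,35,0] → ·  [on edge]
    (8,3)@(17, 7): e=[35,21,0] → ·  [on edge]
    (9,3)@(19, 7): e=[49,7,0] → ·  [on edge]
    (10,3)@(21, 7): e=[63,-7,0] → ·  [on edge]
  covered (4 px):
    · · · · · · · · · · ·
    · · · · · · · # # · ·
    · · · · · · · # # · ·
    · · · · · · · · · · ·
    · · · · · · · · · · ·
    · · · · · · · · · · ·
    · · · · · · · · · · ·

Final: "outside"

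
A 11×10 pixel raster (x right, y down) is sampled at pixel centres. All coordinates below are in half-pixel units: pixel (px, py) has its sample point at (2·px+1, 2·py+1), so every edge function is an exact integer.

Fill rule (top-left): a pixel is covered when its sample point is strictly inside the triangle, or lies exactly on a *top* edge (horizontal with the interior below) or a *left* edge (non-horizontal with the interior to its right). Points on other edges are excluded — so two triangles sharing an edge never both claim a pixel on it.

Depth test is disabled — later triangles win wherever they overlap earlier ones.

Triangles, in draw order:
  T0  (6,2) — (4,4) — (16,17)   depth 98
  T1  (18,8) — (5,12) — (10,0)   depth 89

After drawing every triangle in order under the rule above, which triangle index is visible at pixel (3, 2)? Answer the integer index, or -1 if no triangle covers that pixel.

T0:
  2·area = 50  (B↔C swapped to make it positive)
  edge (6, 2)→(16, 17): d=(10,15) right/bottom  bias=-1
  edge (16, 17)→(4, 4): d=(-12,-13) top-left  bias=+0
  edge (4, 4)→(6, 2): d=(2,-2) top-left  bias=+0
    (3,0)@(7, 1): e=[-25,75,0] → .  [on edge]
    (2,1)@(5, 3): e=[25,25,0] → X  [on edge]
    (3,1)@(7, 3): e=[-5,51,4] → .
    (1,2)@(3, 5): e=[75,-25,0] → .  [on edge]
    (2,2)@(5, 5): e=[45,1,4] → X
    (3,2)@(7, 5): e=[15,27,8] → X
    (4,2)@(9, 5): e=[-15,53,12] → .
    (0,3)@(1, 7): e=[125,-75,0] → .  [on edge]
    (2,3)@(5, 7): e=[65,-23,8] → .
    (3,3)@(7, 7): e=[35,3,12] → X
    (4,3)@(9, 7): e=[5,29,16] → X
    (5,3)@(11, 7): e=[-25,55,20] → .
  covered (8 px):
    . . . . . . . . . . .
    . . X . . . . . . . .
    . . X X . . . . . . .
    . . . X X . . . . . .
    . . . . X . . . . . .
    . . . . . X . . . . .
    . . . . . . X . . . .
    . . . . . . . . . . .
    . . . . . . . . . . .
    . . . . . . . . . . .
T1:
  2·area = 136
  edge (18, 8)→(5, 12): d=(-13,4) right/bottom  bias=-1
  edge (5, 12)→(10, 0): d=(5,-12) top-left  bias=+0
  edge (10, 0)→(18, 8): d=(8,8) right/bottom  bias=-1
    (5,0)@(11, 1): e=[119,17,0] → .  [on edge]
    (4,1)@(9, 3): e=[101,3,32] → X
    (5,1)@(11, 3): e=[93,27,16] → X
    (6,1)@(13, 3): e=[85,51,0] → .  [on edge]
    (4,2)@(9, 5): e=[75,13,48] → X
    (6,2)@(13, 5): e=[59,61,16] → X
    (7,2)@(15, 5): e=[51,85,0] → .  [on edge]
    (4,3)@(9, 7): e=[49,23,64] → X
    (7,3)@(15, 7): e=[25,95,16] → X
    (8,3)@(17, 7): e=[17,119,0] → .  [on edge]
    (3,4)@(7, 9): e=[31,9,96] → X
    (7,4)@(15, 9): e=[-1,105,32] → .
    (9,4)@(19, 9): e=[-17,153,0] → .  [on edge]
    (10,5)@(21, 11): e=[-51,187,0] → .  [on edge]
  covered (14 px):
    . . . . . . . . . . .
    . . . . X X . . . . .
    . . . . X X X . . . .
    . . . . X X X X . . .
    . . . X X X X . . . .
    . . . X . . . . . . .
    . . . . . . . . . . .
    . . . . . . . . . . .
    . . . . . . . . . . .
    . . . . . . . . . . .

Z-buffer (winner per pixel, '.' = empty):
  . . . . . . . . . . .
  . . 0 . 1 1 . . . . .
  . . 0 0 1 1 1 . . . .
  . . . 0 1 1 1 1 . . .
  . . . 1 1 1 1 . . . .
  . . . 1 . 0 . . . . .
  . . . . . . 0 . . . .
  . . . . . . . . . . .
  . . . . . . . . . . .
  . . . . . . . . . . .

Result: 0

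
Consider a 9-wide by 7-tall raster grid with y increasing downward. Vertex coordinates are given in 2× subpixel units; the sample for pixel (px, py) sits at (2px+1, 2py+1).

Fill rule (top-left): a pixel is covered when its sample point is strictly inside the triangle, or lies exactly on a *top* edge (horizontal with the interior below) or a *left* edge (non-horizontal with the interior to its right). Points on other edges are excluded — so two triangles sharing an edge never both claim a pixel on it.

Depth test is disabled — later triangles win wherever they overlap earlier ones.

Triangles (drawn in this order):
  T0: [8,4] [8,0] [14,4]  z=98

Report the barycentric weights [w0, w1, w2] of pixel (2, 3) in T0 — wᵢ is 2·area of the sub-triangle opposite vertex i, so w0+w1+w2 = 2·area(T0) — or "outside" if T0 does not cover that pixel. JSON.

T0:
  2·area = 24
  edge (8, 4)→(8, 0): d=(0,-4) top-left  bias=+0
  edge (8, 0)→(14, 4): d=(6,4) right/bottom  bias=-1
  edge (14, 4)→(8, 4): d=(-6,0) right/bottom  bias=-1
    (4,0)@(9, 1): e=[4,2,18] → #
    (5,0)@(11, 1): e=[12,-6,18] → ·
    (4,1)@(9, 3): e=[4,14,6] → #
    (5,1)@(11, 3): e=[12,6,6] → #
    (6,1)@(13, 3): e=[20,-2,6] → ·
    (4,2)@(9, 5): e=[4,26,-6] → ·
    (5,2)@(11, 5): e=[12,18,-6] → ·
  covered (3 px):
    · · · · # · · · ·
    · · · · # # · · ·
    · · · · · · · · ·
    · · · · · · · · ·
    · · · · · · · · ·
    · · · · · · · · ·
    · · · · · · · · ·

Answer: "outside"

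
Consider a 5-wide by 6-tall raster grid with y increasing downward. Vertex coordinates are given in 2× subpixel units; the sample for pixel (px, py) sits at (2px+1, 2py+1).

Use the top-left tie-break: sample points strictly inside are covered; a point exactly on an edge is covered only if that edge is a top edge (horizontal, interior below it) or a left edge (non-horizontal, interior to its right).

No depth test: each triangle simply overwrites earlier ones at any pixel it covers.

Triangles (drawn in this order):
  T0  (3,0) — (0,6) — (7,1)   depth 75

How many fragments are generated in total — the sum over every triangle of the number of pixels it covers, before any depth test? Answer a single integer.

T0:
  2·area = 27  (B↔C swapped to make it positive)
  edge (3, 0)→(7, 1): d=(4,1) right/bottom  bias=-1
  edge (7, 1)→(0, 6): d=(-7,5) right/bottom  bias=-1
  edge (0, 6)→(3, 0): d=(3,-6) top-left  bias=+0
    (1,0)@(3, 1): e=[4,20,3] → █
    (2,0)@(5, 1): e=[2,10,15] → █
    (3,0)@(7, 1): e=[0,0,27] → ·  [on edge]
    (1,1)@(3, 3): e=[12,6,9] → █
    (2,1)@(5, 3): e=[10,-4,21] → ·
    (0,2)@(1, 5): e=[22,2,3] → █
    (1,2)@(3, 5): e=[20,-8,15] → ·
    (0,3)@(1, 7): e=[30,-12,9] → ·
  covered (4 px):
    · █ █ · ·
    · █ · · ·
    █ · · · ·
    · · · · ·
    · · · · ·
    · · · · ·

Result: 4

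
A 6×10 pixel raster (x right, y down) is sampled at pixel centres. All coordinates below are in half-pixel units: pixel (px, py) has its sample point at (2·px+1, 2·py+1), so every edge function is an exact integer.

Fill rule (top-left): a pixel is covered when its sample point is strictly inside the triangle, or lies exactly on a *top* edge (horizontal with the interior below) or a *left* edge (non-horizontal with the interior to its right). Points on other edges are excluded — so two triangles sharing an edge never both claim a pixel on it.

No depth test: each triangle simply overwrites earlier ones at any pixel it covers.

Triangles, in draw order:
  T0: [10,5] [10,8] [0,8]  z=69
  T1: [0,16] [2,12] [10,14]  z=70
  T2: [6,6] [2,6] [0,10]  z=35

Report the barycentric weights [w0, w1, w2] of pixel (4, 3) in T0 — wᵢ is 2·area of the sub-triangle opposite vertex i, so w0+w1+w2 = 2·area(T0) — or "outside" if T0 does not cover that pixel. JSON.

T0:
  2·area = 30
  edge (10, 5)→(10, 8): d=(0,3) right/bottom  bias=-1
  edge (10, 8)→(0, 8): d=(-10,0) right/bottom  bias=-1
  edge (0, 8)→(10, 5): d=(10,-3) top-left  bias=+0
    (2,3)@(5, 7): e=[15,10,5] → X
    (3,3)@(7, 7): e=[9,10,11] → X
    (4,3)@(9, 7): e=[3,10,17] → X
    (5,3)@(11, 7): e=[-3,10,23] → .
    (2,4)@(5, 9): e=[15,-10,25] → .
    (3,4)@(7, 9): e=[9,-10,31] → .
    (4,4)@(9, 9): e=[3,-10,37] → .
  covered (3 px):
    . . . . . .
    . . . . . .
    . . . . . .
    . . X X X .
    . . . . . .
    . . . . . .
    . . . . . .
    . . . . . .
    . . . . . .
    . . . . . .
T1:
  2·area = 36
  edge (0, 16)→(2, 12): d=(2,-4) top-left  bias=+0
  edge (2, 12)→(10, 14): d=(8,2) right/bottom  bias=-1
  edge (10, 14)→(0, 16): d=(-10,2) right/bottom  bias=-1
    (1,6)@(3, 13): e=[6,6,24] → X
    (2,6)@(5, 13): e=[14,2,20] → X
    (3,6)@(7, 13): e=[22,-2,16] → .
    (0,7)@(1, 15): e=[2,26,8] → X
    (2,7)@(5, 15): e=[18,18,0] → .  [on edge]
    (0,8)@(1, 17): e=[6,42,-12] → .
    (1,8)@(3, 17): e=[14,38,-16] → .
  covered (4 px):
    . . . . . .
    . . . . . .
    . . . . . .
    . . . . . .
    . . . . . .
    . . . . . .
    . X X . . .
    X X . . . .
    . . . . . .
    . . . . . .
T2:
  2·area = 16  (B↔C swapped to make it positive)
  edge (6, 6)→(0, 10): d=(-6,4) right/bottom  bias=-1
  edge (0, 10)→(2, 6): d=(2,-4) top-left  bias=+0
  edge (2, 6)→(6, 6): d=(4,0) top-left  bias=+0
    (1,3)@(3, 7): e=[6,6,4] → X
    (2,3)@(5, 7): e=[-2,14,4] → .
    (0,4)@(1, 9): e=[2,2,12] → X
    (1,4)@(3, 9): e=[-6,10,12] → .
    (0,5)@(1, 11): e=[-10,6,20] → .
  covered (2 px):
    . . . . . .
    . . . . . .
    . . . . . .
    . X . . . .
    X . . . . .
    . . . . . .
    . . . . . .
    . . . . . .
    . . . . . .
    . . . . . .

Answer: [10,17,3]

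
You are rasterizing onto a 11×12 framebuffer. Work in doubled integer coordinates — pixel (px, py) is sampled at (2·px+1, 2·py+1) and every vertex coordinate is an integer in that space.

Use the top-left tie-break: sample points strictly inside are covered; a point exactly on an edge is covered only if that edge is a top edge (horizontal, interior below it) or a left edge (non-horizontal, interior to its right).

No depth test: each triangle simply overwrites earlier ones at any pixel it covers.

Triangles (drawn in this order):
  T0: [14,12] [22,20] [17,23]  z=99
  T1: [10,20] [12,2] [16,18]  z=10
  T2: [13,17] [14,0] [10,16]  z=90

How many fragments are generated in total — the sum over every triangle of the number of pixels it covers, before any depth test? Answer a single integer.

T0:
  2·area = 64
  edge (14, 12)→(22, 20): d=(8,8) right/bottom  bias=-1
  edge (22, 20)→(17, 23): d=(-5,3) right/bottom  bias=-1
  edge (17, 23)→(14, 12): d=(-3,-11) top-left  bias=+0
    (1,0)@(3, 1): e=[0,152,-88] → ·  [on edge]
    (5,0)@(11, 1): e=[-64,128,0] → ·  [on edge]
    (2,1)@(5, 3): e=[0,136,-72] → ·  [on edge]
    (3,2)@(7, 5): e=[0,120,-56] → ·  [on edge]
    (4,3)@(9, 7): e=[0,104,-40] → ·  [on edge]
    (5,4)@(11, 9): e=[0,88,-24] → ·  [on edge]
    (6,5)@(13, 11): e=[0,72,-8] → ·  [on edge]
    (7,6)@(15, 13): e=[0,56,8] → ·  [on edge]
    (7,7)@(15, 15): e=[16,46,2] → █
    (8,7)@(17, 15): e=[0,40,24] → ·  [on edge]
    (7,8)@(15, 17): e=[32,36,-4] → ·
    (8,8)@(17, 17): e=[16,30,18] → █
    (9,8)@(19, 17): e=[0,24,40] → ·  [on edge]
    (10,9)@(21, 19): e=[0,8,56] → ·  [on edge]
    (8,11)@(17, 23): e=[64,0,0] → ·  [on edge]
  covered (6 px):
    · · · · · · · · · · ·
    · · · · · · · · · · ·
    · · · · · · · · · · ·
    · · · · · · · · · · ·
    · · · · · · · · · · ·
    · · · · · · · · · · ·
    · · · · · · · · · · ·
    · · · · · · · █ · · ·
    · · · · · · · · █ · ·
    · · · · · · · · █ █ ·
    · · · · · · · · █ █ ·
    · · · · · · · · · · ·
T1:
  2·area = 104
  edge (10, 20)→(12, 2): d=(2,-18) top-left  bias=+0
  edge (12, 2)→(16, 18): d=(4,16) right/bottom  bias=-1
  edge (16, 18)→(10, 20): d=(-6,2) right/bottom  bias=-1
    (6,3)@(13, 7): e=[28,4,72] → █
    (7,3)@(15, 7): e=[64,-28,68] → ·
    (6,4)@(13, 9): e=[32,12,60] → █
    (7,4)@(15, 9): e=[68,-20,56] → ·
    (5,5)@(11, 11): e=[0,52,52] → █  [on edge]
    (7,5)@(15, 11): e=[72,-12,44] → ·
    (5,6)@(11, 13): e=[4,60,40] → █
    (7,6)@(15, 13): e=[76,-4,32] → ·
    (5,7)@(11, 15): e=[8,68,28] → █
    (7,7)@(15, 15): e=[80,4,20] → █
    (8,7)@(17, 15): e=[116,-28,16] → ·
    (5,8)@(11, 17): e=[12,76,16] → █
    (9,8)@(19, 17): e=[156,-52,0] → ·  [on edge]
    (6,9)@(13, 19): e=[52,52,0] → ·  [on edge]
    (3,10)@(7, 21): e=[-52,156,0] → ·  [on edge]
    (0,11)@(1, 23): e=[-156,260,0] → ·  [on edge]
  covered (13 px):
    · · · · · · · · · · ·
    · · · · · · · · · · ·
    · · · · · · · · · · ·
    · · · · · · █ · · · ·
    · · · · · · █ · · · ·
    · · · · · █ █ · · · ·
    · · · · · █ █ · · · ·
    · · · · · █ █ █ · · ·
    · · · · · █ █ █ · · ·
    · · · · · █ · · · · ·
    · · · · · · · · · · ·
    · · · · · · · · · · ·
T2:
  2·area = 52  (B↔C swapped to make it positive)
  edge (13, 17)→(10, 16): d=(-3,-1) top-left  bias=+0
  edge (10, 16)→(14, 0): d=(4,-16) top-left  bias=+0
  edge (14, 0)→(13, 17): d=(-1,17) right/bottom  bias=-1
    (6,2)@(13, 5): e=[36,4,12] → █
    (7,2)@(15, 5): e=[38,36,-22] → ·
    (6,3)@(13, 7): e=[30,12,10] → █
    (7,3)@(15, 7): e=[32,44,-24] → ·
    (6,4)@(13, 9): e=[24,20,8] → █
    (7,4)@(15, 9): e=[26,52,-26] → ·
    (6,5)@(13, 11): e=[18,28,6] → █
    (7,5)@(15, 11): e=[20,60,-28] → ·
    (0,6)@(1, 13): e=[0,-156,208] → ·  [on edge]
    (5,6)@(11, 13): e=[10,4,38] → █
    (7,6)@(15, 13): e=[14,68,-30] → ·
    (3,7)@(7, 15): e=[0,-52,104] → ·  [on edge]
    (6,8)@(13, 17): e=[0,52,0] → ·  [on edge]
    (9,9)@(19, 19): e=[0,156,-104] → ·  [on edge]
  covered (8 px):
    · · · · · · · · · · ·
    · · · · · · · · · · ·
    · · · · · · █ · · · ·
    · · · · · · █ · · · ·
    · · · · · · █ · · · ·
    · · · · · · █ · · · ·
    · · · · · █ █ · · · ·
    · · · · · █ █ · · · ·
    · · · · · · · · · · ·
    · · · · · · · · · · ·
    · · · · · · · · · · ·
    · · · · · · · · · · ·

Result: 27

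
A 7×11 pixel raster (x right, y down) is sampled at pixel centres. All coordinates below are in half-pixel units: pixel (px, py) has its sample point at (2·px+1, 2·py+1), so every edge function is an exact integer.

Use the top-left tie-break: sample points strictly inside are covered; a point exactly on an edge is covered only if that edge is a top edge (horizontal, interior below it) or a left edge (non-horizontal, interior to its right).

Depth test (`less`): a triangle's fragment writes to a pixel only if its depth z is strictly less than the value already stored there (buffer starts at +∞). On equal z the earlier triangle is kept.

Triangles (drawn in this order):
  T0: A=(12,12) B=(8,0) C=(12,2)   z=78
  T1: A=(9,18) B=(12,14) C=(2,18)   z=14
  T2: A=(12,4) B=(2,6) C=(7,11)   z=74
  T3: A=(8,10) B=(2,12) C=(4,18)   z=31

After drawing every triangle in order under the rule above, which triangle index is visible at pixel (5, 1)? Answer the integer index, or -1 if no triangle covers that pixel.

T0:
  2·area = 40
  edge (12, 12)→(8, 0): d=(-4,-12) top-left  bias=+0
  edge (8, 0)→(12, 2): d=(4,2) right/bottom  bias=-1
  edge (12, 2)→(12, 12): d=(0,10) right/bottom  bias=-1
    (4,0)@(9, 1): e=[8,2,30] → X
    (5,0)@(11, 1): e=[32,-2,10] → .
    (4,1)@(9, 3): e=[0,10,30] → X  [on edge]
    (5,1)@(11, 3): e=[24,6,10] → X
    (6,1)@(13, 3): e=[48,2,-10] → .
    (4,2)@(9, 5): e=[-8,18,30] → .
    (5,2)@(11, 5): e=[16,14,10] → X
    (6,2)@(13, 5): e=[40,10,-10] → .
    (5,3)@(11, 7): e=[8,22,10] → X
    (6,3)@(13, 7): e=[32,18,-10] → .
    (5,4)@(11, 9): e=[0,30,10] → X  [on edge]
    (6,4)@(13, 9): e=[24,26,-10] → .
    (6,7)@(13, 15): e=[0,50,-10] → .  [on edge]
  covered (6 px):
    . . . . X . .
    . . . . X X .
    . . . . . X .
    . . . . . X .
    . . . . . X .
    . . . . . . .
    . . . . . . .
    . . . . . . .
    . . . . . . .
    . . . . . . .
    . . . . . . .
T1:
  2·area = 28  (B↔C swapped to make it positive)
  edge (9, 18)→(2, 18): d=(-7,0) right/bottom  bias=-1
  edge (2, 18)→(12, 14): d=(10,-4) top-left  bias=+0
  edge (12, 14)→(9, 18): d=(-3,4) right/bottom  bias=-1
    (5,7)@(11, 15): e=[21,6,1] → X
    (6,7)@(13, 15): e=[21,14,-7] → .
    (2,8)@(5, 17): e=[7,2,19] → X
    (3,8)@(7, 17): e=[7,10,11] → X
    (4,8)@(9, 17): e=[7,18,3] → X
    (5,8)@(11, 17): e=[7,26,-5] → .
    (2,9)@(5, 19): e=[-7,22,13] → .
    (3,9)@(7, 19): e=[-7,30,5] → .
    (4,9)@(9, 19): e=[-7,38,-3] → .
  covered (4 px):
    . . . . . . .
    . . . . . . .
    . . . . . . .
    . . . . . . .
    . . . . . . .
    . . . . . . .
    . . . . . . .
    . . . . . X .
    . . X X X . .
    . . . . . . .
    . . . . . . .
T2:
  2·area = 60  (B↔C swapped to make it positive)
  edge (12, 4)→(7, 11): d=(-5,7) right/bottom  bias=-1
  edge (7, 11)→(2, 6): d=(-5,-5) top-left  bias=+0
  edge (2, 6)→(12, 4): d=(10,-2) top-left  bias=+0
    (0,2)@(1, 5): e=[72,0,-12] → .  [on edge]
    (3,2)@(7, 5): e=[30,30,0] → X  [on edge]
    (4,2)@(9, 5): e=[16,40,4] → X
    (5,2)@(11, 5): e=[2,50,8] → X
    (6,2)@(13, 5): e=[-12,60,12] → .
    (1,3)@(3, 7): e=[48,0,12] → X  [on edge]
    (2,3)@(5, 7): e=[34,10,16] → X
    (5,3)@(11, 7): e=[-8,40,28] → .
    (1,4)@(3, 9): e=[38,-10,32] → .
    (2,4)@(5, 9): e=[24,0,36] → X  [on edge]
    (4,4)@(9, 9): e=[-4,20,44] → .
    (2,5)@(5, 11): e=[14,-10,56] → .
    (3,5)@(7, 11): e=[0,0,60] → .  [on edge]
    (4,6)@(9, 13): e=[-24,0,84] → .  [on edge]
    (5,7)@(11, 15): e=[-48,0,108] → .  [on edge]
    (6,8)@(13, 17): e=[-72,0,132] → .  [on edge]
  covered (9 px):
    . . . . . . .
    . . . . . . .
    . . . X X X .
    . X X X X . .
    . . X X . . .
    . . . . . . .
    . . . . . . .
    . . . . . . .
    . . . . . . .
    . . . . . . .
    . . . . . . .
T3:
  2·area = 40  (B↔C swapped to make it positive)
  edge (8, 10)→(4, 18): d=(-4,8) right/bottom  bias=-1
  edge (4, 18)→(2, 12): d=(-2,-6) top-left  bias=+0
  edge (2, 12)→(8, 10): d=(6,-2) top-left  bias=+0
    (0,4)@(1, 9): e=[60,0,-20] → .  [on edge]
    (5,4)@(11, 9): e=[-20,60,0] → .  [on edge]
    (2,5)@(5, 11): e=[20,20,0] → X  [on edge]
    (3,5)@(7, 11): e=[4,32,4] → X
    (4,5)@(9, 11): e=[-12,44,8] → .
    (1,6)@(3, 13): e=[28,4,8] → X
    (3,6)@(7, 13): e=[-4,28,16] → .
    (1,7)@(3, 15): e=[20,0,20] → X  [on edge]
    (3,7)@(7, 15): e=[-12,24,28] → .
    (1,8)@(3, 17): e=[12,-4,32] → .
    (2,8)@(5, 17): e=[-4,8,36] → .
    (2,10)@(5, 21): e=[-20,0,60] → .  [on edge]
  covered (6 px):
    . . . . . . .
    . . . . . . .
    . . . . . . .
    . . . . . . .
    . . . . . . .
    . . X X . . .
    . X X . . . .
    . X X . . . .
    . . . . . . .
    . . . . . . .
    . . . . . . .

Z-buffer (winner per pixel, '.' = empty):
  . . . . 0 . .
  . . . . 0 0 .
  . . . 2 2 2 .
  . 2 2 2 2 0 .
  . . 2 2 . 0 .
  . . 3 3 . . .
  . 3 3 . . . .
  . 3 3 . . 1 .
  . . 1 1 1 . .
  . . . . . . .
  . . . . . . .

Result: 0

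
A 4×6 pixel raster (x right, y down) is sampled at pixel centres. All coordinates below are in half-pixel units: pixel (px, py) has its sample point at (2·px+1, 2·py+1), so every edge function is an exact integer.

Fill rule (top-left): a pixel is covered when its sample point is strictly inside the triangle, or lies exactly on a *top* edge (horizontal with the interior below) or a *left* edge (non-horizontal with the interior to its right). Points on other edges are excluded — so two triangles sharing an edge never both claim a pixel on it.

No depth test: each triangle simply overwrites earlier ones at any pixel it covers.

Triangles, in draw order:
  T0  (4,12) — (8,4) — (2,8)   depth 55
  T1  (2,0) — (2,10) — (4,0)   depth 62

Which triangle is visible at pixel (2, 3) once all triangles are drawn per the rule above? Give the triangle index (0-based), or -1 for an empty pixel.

T0:
  2·area = 32  (B↔C swapped to make it positive)
  edge (4, 12)→(2, 8): d=(-2,-4) top-left  bias=+0
  edge (2, 8)→(8, 4): d=(6,-4) top-left  bias=+0
  edge (8, 4)→(4, 12): d=(-4,8) right/bottom  bias=-1
    (3,2)@(7, 5): e=[26,2,4] → #
    (2,3)@(5, 7): e=[14,6,12] → #
    (3,3)@(7, 7): e=[22,14,-4] → ·
    (1,4)@(3, 9): e=[2,10,20] → #
    (3,4)@(7, 9): e=[18,26,-12] → ·
    (1,5)@(3, 11): e=[-2,22,12] → ·
    (2,5)@(5, 11): e=[6,30,-4] → ·
  covered (4 px):
    · · · ·
    · · · ·
    · · · #
    · · # ·
    · # # ·
    · · · ·
T1:
  2·area = 20  (B↔C swapped to make it positive)
  edge (2, 0)→(4, 0): d=(2,0) top-left  bias=+0
  edge (4, 0)→(2, 10): d=(-2,10) right/bottom  bias=-1
  edge (2, 10)→(2, 0): d=(0,-10) top-left  bias=+0
    (1,0)@(3, 1): e=[2,8,10] → #
    (2,0)@(5, 1): e=[2,-12,30] → ·
    (1,1)@(3, 3): e=[6,4,10] → #
    (2,1)@(5, 3): e=[6,-16,30] → ·
    (1,2)@(3, 5): e=[10,0,10] → ·  [on edge]
  covered (2 px):
    · # · ·
    · # · ·
    · · · ·
    · · · ·
    · · · ·
    · · · ·

Z-buffer (winner per pixel, '.' = empty):
  . 1 . .
  . 1 . .
  . . . 0
  . . 0 .
  . 0 0 .
  . . . .

Result: 0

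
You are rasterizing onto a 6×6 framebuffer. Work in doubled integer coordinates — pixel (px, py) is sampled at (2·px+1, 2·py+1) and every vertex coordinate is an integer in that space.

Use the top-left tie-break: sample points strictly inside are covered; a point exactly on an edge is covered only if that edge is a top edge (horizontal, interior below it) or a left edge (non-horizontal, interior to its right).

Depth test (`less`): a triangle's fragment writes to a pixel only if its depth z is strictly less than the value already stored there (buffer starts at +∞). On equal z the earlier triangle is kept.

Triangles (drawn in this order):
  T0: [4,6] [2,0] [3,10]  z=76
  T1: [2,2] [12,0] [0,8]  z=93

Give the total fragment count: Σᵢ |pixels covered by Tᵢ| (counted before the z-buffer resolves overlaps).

T0:
  2·area = 14  (B↔C swapped to make it positive)
  edge (4, 6)→(3, 10): d=(-1,4) right/bottom  bias=-1
  edge (3, 10)→(2, 0): d=(-1,-10) top-left  bias=+0
  edge (2, 0)→(4, 6): d=(2,6) right/bottom  bias=-1
    (1,1)@(3, 3): e=[7,7,0] → ·  [on edge]
    (1,2)@(3, 5): e=[5,5,4] → #
    (2,2)@(5, 5): e=[-3,25,-8] → ·
    (1,3)@(3, 7): e=[3,3,8] → #
    (2,3)@(5, 7): e=[-5,23,-4] → ·
    (1,4)@(3, 9): e=[1,1,12] → #
    (2,4)@(5, 9): e=[-7,21,0] → ·  [on edge]
    (1,5)@(3, 11): e=[-1,-1,16] → ·
  covered (3 px):
    · · · · · ·
    · · · · · ·
    · # · · · ·
    · # · · · ·
    · # · · · ·
    · · · · · ·
T1:
  2·area = 56
  edge (2, 2)→(12, 0): d=(10,-2) top-left  bias=+0
  edge (12, 0)→(0, 8): d=(-12,8) right/bottom  bias=-1
  edge (0, 8)→(2, 2): d=(2,-6) top-left  bias=+0
    (3,0)@(7, 1): e=[0,28,28] → #  [on edge]
    (4,0)@(9, 1): e=[4,12,40] → #
    (5,0)@(11, 1): e=[8,-4,52] → ·
    (1,1)@(3, 3): e=[12,36,8] → #
    (2,1)@(5, 3): e=[16,20,20] → #
    (4,1)@(9, 3): e=[24,-12,44] → ·
    (0,2)@(1, 5): e=[28,28,0] → #  [on edge]
    (2,2)@(5, 5): e=[36,-4,24] → ·
    (3,2)@(7, 5): e=[40,-20,36] → ·
    (0,3)@(1, 7): e=[48,4,4] → #
    (1,3)@(3, 7): e=[52,-12,16] → ·
    (0,4)@(1, 9): e=[68,-20,8] → ·
  covered (8 px):
    · · · # # ·
    · # # # · ·
    # # · · · ·
    # · · · · ·
    · · · · · ·
    · · · · · ·

Answer: 11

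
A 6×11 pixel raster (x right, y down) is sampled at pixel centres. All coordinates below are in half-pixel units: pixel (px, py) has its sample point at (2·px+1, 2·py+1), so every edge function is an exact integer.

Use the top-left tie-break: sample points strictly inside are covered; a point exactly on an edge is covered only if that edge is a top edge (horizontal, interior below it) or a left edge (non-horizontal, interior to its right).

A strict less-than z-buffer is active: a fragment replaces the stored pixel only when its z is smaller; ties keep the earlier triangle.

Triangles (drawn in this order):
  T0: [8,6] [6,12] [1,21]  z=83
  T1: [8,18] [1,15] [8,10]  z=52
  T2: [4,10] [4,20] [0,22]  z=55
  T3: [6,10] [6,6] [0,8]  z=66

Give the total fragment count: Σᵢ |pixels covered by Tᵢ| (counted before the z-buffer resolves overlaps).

T0:
  2·area = 12
  edge (8, 6)→(6, 12): d=(-2,6) right/bottom  bias=-1
  edge (6, 12)→(1, 21): d=(-5,9) right/bottom  bias=-1
  edge (1, 21)→(8, 6): d=(7,-15) top-left  bias=+0
    (4,1)@(9, 3): e=[0,18,-6] → .  [on edge]
    (5,1)@(11, 3): e=[-12,0,24] → .  [on edge]
    (3,4)@(7, 9): e=[0,6,6] → .  [on edge]
    (2,6)@(5, 13): e=[4,4,4] → X
    (3,6)@(7, 13): e=[-8,-14,34] → .
    (2,7)@(5, 15): e=[0,-6,18] → .  [on edge]
    (1,8)@(3, 17): e=[8,2,2] → X
    (2,8)@(5, 17): e=[-4,-16,32] → .
    (1,9)@(3, 19): e=[4,-8,16] → .
    (0,10)@(1, 21): e=[12,0,0] → .  [on edge]
    (1,10)@(3, 21): e=[0,-18,30] → .  [on edge]
  covered (2 px):
    . . . . . .
    . . . . . .
    . . . . . .
    . . . . . .
    . . . . . .
    . . . . . .
    . . X . . .
    . . . . . .
    . X . . . .
    . . . . . .
    . . . . . .
T1:
  2·area = 56
  edge (8, 18)→(1, 15): d=(-7,-3) top-left  bias=+0
  edge (1, 15)→(8, 10): d=(7,-5) top-left  bias=+0
  edge (8, 10)→(8, 18): d=(0,8) right/bottom  bias=-1
    (3,5)@(7, 11): e=[46,2,8] → X
    (4,5)@(9, 11): e=[52,12,-8] → .
    (2,6)@(5, 13): e=[26,6,24] → X
    (4,6)@(9, 13): e=[38,26,-8] → .
    (0,7)@(1, 15): e=[0,0,56] → X  [on edge]
    (1,7)@(3, 15): e=[6,10,40] → X
    (4,7)@(9, 15): e=[24,40,-8] → .
    (0,8)@(1, 17): e=[-14,14,56] → .
    (1,8)@(3, 17): e=[-8,24,40] → .
    (2,8)@(5, 17): e=[-2,34,24] → .
    (3,8)@(7, 17): e=[4,44,8] → X
    (4,8)@(9, 17): e=[10,54,-8] → .
  covered (8 px):
    . . . . . .
    . . . . . .
    . . . . . .
    . . . . . .
    . . . . . .
    . . . X . .
    . . X X . .
    X X X X . .
    . . . X . .
    . . . . . .
    . . . . . .
T2:
  2·area = 40
  edge (4, 10)→(4, 20): d=(0,10) right/bottom  bias=-1
  edge (4, 20)→(0, 22): d=(-4,2) right/bottom  bias=-1
  edge (0, 22)→(4, 10): d=(4,-12) top-left  bias=+0
    (3,0)@(7, 1): e=[-30,70,0] → .  [on edge]
    (2,3)@(5, 7): e=[-10,50,0] → .  [on edge]
    (1,6)@(3, 13): e=[10,30,0] → X  [on edge]
    (2,6)@(5, 13): e=[-10,26,24] → .
    (1,7)@(3, 15): e=[10,22,8] → X
    (2,7)@(5, 15): e=[-10,18,32] → .
    (1,8)@(3, 17): e=[10,14,16] → X
    (2,8)@(5, 17): e=[-10,10,40] → .
    (0,9)@(1, 19): e=[30,10,0] → X  [on edge]
    (2,9)@(5, 19): e=[-10,2,48] → .
    (0,10)@(1, 21): e=[30,2,8] → X
    (1,10)@(3, 21): e=[10,-2,32] → .
  covered (6 px):
    . . . . . .
    . . . . . .
    . . . . . .
    . . . . . .
    . . . . . .
    . . . . . .
    . X . . . .
    . X . . . .
    . X . . . .
    X X . . . .
    X . . . . .
T3:
  2·area = 24  (B↔C swapped to make it positive)
  edge (6, 10)→(0, 8): d=(-6,-2) top-left  bias=+0
  edge (0, 8)→(6, 6): d=(6,-2) top-left  bias=+0
  edge (6, 6)→(6, 10): d=(0,4) right/bottom  bias=-1
    (4,2)@(9, 5): e=[36,0,-12] → .  [on edge]
    (1,3)@(3, 7): e=[12,0,12] → X  [on edge]
    (2,3)@(5, 7): e=[16,4,4] → X
    (3,3)@(7, 7): e=[20,8,-4] → .
    (1,4)@(3, 9): e=[0,12,12] → X  [on edge]
    (3,4)@(7, 9): e=[8,20,-4] → .
    (1,5)@(3, 11): e=[-12,24,12] → .
    (2,5)@(5, 11): e=[-8,28,4] → .
    (4,5)@(9, 11): e=[0,36,-12] → .  [on edge]
  covered (4 px):
    . . . . . .
    . . . . . .
    . . . . . .
    . X X . . .
    . X X . . .
    . . . . . .
    . . . . . .
    . . . . . .
    . . . . . .
    . . . . . .
    . . . . . .

Result: 20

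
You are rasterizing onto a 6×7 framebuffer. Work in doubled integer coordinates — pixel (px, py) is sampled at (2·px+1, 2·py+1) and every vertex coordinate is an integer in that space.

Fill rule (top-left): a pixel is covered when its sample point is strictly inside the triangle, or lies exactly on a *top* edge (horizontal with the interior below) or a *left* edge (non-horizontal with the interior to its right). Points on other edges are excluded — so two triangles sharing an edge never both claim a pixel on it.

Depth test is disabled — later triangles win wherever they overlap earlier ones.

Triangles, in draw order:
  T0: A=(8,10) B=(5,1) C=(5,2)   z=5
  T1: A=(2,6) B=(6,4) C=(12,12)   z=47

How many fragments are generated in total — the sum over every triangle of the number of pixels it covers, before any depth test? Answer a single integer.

T0:
  2·area = 3  (B↔C swapped to make it positive)
  edge (8, 10)→(5, 2): d=(-3,-8) top-left  bias=+0
  edge (5, 2)→(5, 1): d=(0,-1) top-left  bias=+0
  edge (5, 1)→(8, 10): d=(3,9) right/bottom  bias=-1
    (2,0)@(5, 1): e=[3,0,0] → .  [on edge]
    (2,1)@(5, 3): e=[-3,0,6] → .  [on edge]
    (2,2)@(5, 5): e=[-9,0,12] → .  [on edge]
    (2,3)@(5, 7): e=[-15,0,18] → .  [on edge]
    (3,3)@(7, 7): e=[1,2,0] → .  [on edge]
    (2,4)@(5, 9): e=[-21,0,24] → .  [on edge]
    (2,5)@(5, 11): e=[-27,0,30] → .  [on edge]
    (2,6)@(5, 13): e=[-33,0,36] → .  [on edge]
    (4,6)@(9, 13): e=[-1,4,0] → .  [on edge]
  covered (0 px):
    . . . . . .
    . . . . . .
    . . . . . .
    . . . . . .
    . . . . . .
    . . . . . .
    . . . . . .
T1:
  2·area = 44
  edge (2, 6)→(6, 4): d=(4,-2) top-left  bias=+0
  edge (6, 4)→(12, 12): d=(6,8) right/bottom  bias=-1
  edge (12, 12)→(2, 6): d=(-10,-6) top-left  bias=+0
    (2,2)@(5, 5): e=[2,14,28] → X
    (3,2)@(7, 5): e=[6,-2,40] → .
    (2,3)@(5, 7): e=[10,26,8] → X
    (3,3)@(7, 7): e=[14,10,20] → X
    (4,3)@(9, 7): e=[18,-6,32] → .
    (2,4)@(5, 9): e=[18,38,-12] → .
    (3,4)@(7, 9): e=[22,22,0] → X  [on edge]
    (4,4)@(9, 9): e=[26,6,12] → X
    (5,4)@(11, 9): e=[30,-10,24] → .
    (3,5)@(7, 11): e=[30,34,-20] → .
    (4,5)@(9, 11): e=[34,18,-8] → .
    (5,5)@(11, 11): e=[38,2,4] → X
  covered (6 px):
    . . . . . .
    . . . . . .
    . . X . . .
    . . X X . .
    . . . X X .
    . . . . . X
    . . . . . .

Answer: 6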